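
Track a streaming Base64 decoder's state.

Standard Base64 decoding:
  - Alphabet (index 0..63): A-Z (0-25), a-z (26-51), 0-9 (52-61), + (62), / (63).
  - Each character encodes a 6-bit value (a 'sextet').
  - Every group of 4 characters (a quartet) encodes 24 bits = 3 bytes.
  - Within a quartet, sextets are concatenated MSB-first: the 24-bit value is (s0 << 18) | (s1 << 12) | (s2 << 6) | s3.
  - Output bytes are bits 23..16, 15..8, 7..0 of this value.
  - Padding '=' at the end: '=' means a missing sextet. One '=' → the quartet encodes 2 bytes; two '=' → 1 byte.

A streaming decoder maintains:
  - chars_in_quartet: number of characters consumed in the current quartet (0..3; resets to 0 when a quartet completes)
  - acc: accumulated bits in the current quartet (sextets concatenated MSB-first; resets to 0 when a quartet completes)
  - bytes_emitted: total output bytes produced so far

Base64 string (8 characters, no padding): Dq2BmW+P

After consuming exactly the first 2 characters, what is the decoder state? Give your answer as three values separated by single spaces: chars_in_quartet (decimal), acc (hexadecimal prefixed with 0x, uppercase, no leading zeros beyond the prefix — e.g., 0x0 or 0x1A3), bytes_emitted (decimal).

After char 0 ('D'=3): chars_in_quartet=1 acc=0x3 bytes_emitted=0
After char 1 ('q'=42): chars_in_quartet=2 acc=0xEA bytes_emitted=0

Answer: 2 0xEA 0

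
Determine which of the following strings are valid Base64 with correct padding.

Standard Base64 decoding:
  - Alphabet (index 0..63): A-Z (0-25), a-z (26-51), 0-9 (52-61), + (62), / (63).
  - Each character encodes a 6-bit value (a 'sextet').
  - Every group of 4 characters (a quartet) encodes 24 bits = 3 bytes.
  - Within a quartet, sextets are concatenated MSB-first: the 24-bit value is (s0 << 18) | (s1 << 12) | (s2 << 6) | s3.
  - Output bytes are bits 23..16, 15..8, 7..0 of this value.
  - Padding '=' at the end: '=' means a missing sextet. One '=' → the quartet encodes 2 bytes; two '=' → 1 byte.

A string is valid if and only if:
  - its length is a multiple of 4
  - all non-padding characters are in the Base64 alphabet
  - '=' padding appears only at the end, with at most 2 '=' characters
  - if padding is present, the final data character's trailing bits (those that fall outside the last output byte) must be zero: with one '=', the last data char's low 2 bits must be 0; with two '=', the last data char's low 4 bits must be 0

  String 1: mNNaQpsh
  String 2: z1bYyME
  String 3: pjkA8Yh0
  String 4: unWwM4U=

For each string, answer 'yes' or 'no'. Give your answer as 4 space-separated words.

Answer: yes no yes yes

Derivation:
String 1: 'mNNaQpsh' → valid
String 2: 'z1bYyME' → invalid (len=7 not mult of 4)
String 3: 'pjkA8Yh0' → valid
String 4: 'unWwM4U=' → valid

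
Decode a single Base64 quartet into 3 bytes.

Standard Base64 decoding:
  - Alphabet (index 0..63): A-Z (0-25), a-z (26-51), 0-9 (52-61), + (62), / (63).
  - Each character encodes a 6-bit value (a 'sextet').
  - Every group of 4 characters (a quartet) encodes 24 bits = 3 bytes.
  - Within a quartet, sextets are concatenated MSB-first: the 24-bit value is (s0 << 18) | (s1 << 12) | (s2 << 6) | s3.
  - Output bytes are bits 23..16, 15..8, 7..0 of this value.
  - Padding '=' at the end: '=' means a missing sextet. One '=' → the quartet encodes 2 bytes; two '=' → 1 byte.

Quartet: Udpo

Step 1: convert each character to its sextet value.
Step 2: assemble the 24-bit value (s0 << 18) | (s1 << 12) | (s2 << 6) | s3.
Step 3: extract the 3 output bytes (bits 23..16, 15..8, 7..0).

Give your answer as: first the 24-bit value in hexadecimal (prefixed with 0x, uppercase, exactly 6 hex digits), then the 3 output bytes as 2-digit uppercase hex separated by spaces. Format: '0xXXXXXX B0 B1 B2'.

Sextets: U=20, d=29, p=41, o=40
24-bit: (20<<18) | (29<<12) | (41<<6) | 40
      = 0x500000 | 0x01D000 | 0x000A40 | 0x000028
      = 0x51DA68
Bytes: (v>>16)&0xFF=51, (v>>8)&0xFF=DA, v&0xFF=68

Answer: 0x51DA68 51 DA 68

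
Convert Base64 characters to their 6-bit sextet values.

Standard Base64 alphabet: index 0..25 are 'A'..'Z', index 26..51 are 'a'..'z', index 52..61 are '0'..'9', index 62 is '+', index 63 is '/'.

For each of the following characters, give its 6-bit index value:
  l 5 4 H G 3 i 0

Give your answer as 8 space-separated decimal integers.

Answer: 37 57 56 7 6 55 34 52

Derivation:
'l': a..z range, 26 + ord('l') − ord('a') = 37
'5': 0..9 range, 52 + ord('5') − ord('0') = 57
'4': 0..9 range, 52 + ord('4') − ord('0') = 56
'H': A..Z range, ord('H') − ord('A') = 7
'G': A..Z range, ord('G') − ord('A') = 6
'3': 0..9 range, 52 + ord('3') − ord('0') = 55
'i': a..z range, 26 + ord('i') − ord('a') = 34
'0': 0..9 range, 52 + ord('0') − ord('0') = 52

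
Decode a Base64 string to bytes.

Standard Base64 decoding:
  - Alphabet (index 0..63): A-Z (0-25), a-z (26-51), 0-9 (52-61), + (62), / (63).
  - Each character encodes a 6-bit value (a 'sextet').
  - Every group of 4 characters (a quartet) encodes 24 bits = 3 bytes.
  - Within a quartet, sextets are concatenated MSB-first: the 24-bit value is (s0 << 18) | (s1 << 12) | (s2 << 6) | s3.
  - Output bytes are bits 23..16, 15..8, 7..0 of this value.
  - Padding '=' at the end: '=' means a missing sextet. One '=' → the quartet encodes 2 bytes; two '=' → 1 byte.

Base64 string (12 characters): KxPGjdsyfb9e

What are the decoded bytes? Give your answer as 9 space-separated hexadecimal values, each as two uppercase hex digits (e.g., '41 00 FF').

After char 0 ('K'=10): chars_in_quartet=1 acc=0xA bytes_emitted=0
After char 1 ('x'=49): chars_in_quartet=2 acc=0x2B1 bytes_emitted=0
After char 2 ('P'=15): chars_in_quartet=3 acc=0xAC4F bytes_emitted=0
After char 3 ('G'=6): chars_in_quartet=4 acc=0x2B13C6 -> emit 2B 13 C6, reset; bytes_emitted=3
After char 4 ('j'=35): chars_in_quartet=1 acc=0x23 bytes_emitted=3
After char 5 ('d'=29): chars_in_quartet=2 acc=0x8DD bytes_emitted=3
After char 6 ('s'=44): chars_in_quartet=3 acc=0x2376C bytes_emitted=3
After char 7 ('y'=50): chars_in_quartet=4 acc=0x8DDB32 -> emit 8D DB 32, reset; bytes_emitted=6
After char 8 ('f'=31): chars_in_quartet=1 acc=0x1F bytes_emitted=6
After char 9 ('b'=27): chars_in_quartet=2 acc=0x7DB bytes_emitted=6
After char 10 ('9'=61): chars_in_quartet=3 acc=0x1F6FD bytes_emitted=6
After char 11 ('e'=30): chars_in_quartet=4 acc=0x7DBF5E -> emit 7D BF 5E, reset; bytes_emitted=9

Answer: 2B 13 C6 8D DB 32 7D BF 5E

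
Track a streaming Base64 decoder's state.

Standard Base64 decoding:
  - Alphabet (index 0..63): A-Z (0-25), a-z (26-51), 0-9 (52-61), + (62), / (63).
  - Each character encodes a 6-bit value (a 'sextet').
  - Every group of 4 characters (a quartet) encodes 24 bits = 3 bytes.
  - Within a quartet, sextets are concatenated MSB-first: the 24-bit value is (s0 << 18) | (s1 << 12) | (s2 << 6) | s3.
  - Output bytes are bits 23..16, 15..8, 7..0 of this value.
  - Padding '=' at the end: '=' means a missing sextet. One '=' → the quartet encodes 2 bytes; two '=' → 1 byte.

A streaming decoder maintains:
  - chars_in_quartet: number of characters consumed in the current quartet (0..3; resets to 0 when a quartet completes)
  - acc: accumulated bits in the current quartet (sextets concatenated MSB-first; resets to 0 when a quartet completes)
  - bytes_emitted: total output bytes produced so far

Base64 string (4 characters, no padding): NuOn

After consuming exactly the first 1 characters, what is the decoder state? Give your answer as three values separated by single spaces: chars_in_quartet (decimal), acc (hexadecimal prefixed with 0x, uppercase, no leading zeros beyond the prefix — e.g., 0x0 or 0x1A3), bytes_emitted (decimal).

After char 0 ('N'=13): chars_in_quartet=1 acc=0xD bytes_emitted=0

Answer: 1 0xD 0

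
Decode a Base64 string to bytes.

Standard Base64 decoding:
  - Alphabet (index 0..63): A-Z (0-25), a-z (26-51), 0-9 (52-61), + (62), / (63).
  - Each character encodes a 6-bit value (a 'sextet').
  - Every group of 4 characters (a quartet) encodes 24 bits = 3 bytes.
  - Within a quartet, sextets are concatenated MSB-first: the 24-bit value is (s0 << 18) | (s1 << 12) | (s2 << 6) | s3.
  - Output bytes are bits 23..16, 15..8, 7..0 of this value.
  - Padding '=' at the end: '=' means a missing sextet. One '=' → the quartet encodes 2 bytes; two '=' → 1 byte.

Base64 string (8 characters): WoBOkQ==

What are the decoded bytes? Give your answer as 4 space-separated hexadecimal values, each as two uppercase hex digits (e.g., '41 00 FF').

Answer: 5A 80 4E 91

Derivation:
After char 0 ('W'=22): chars_in_quartet=1 acc=0x16 bytes_emitted=0
After char 1 ('o'=40): chars_in_quartet=2 acc=0x5A8 bytes_emitted=0
After char 2 ('B'=1): chars_in_quartet=3 acc=0x16A01 bytes_emitted=0
After char 3 ('O'=14): chars_in_quartet=4 acc=0x5A804E -> emit 5A 80 4E, reset; bytes_emitted=3
After char 4 ('k'=36): chars_in_quartet=1 acc=0x24 bytes_emitted=3
After char 5 ('Q'=16): chars_in_quartet=2 acc=0x910 bytes_emitted=3
Padding '==': partial quartet acc=0x910 -> emit 91; bytes_emitted=4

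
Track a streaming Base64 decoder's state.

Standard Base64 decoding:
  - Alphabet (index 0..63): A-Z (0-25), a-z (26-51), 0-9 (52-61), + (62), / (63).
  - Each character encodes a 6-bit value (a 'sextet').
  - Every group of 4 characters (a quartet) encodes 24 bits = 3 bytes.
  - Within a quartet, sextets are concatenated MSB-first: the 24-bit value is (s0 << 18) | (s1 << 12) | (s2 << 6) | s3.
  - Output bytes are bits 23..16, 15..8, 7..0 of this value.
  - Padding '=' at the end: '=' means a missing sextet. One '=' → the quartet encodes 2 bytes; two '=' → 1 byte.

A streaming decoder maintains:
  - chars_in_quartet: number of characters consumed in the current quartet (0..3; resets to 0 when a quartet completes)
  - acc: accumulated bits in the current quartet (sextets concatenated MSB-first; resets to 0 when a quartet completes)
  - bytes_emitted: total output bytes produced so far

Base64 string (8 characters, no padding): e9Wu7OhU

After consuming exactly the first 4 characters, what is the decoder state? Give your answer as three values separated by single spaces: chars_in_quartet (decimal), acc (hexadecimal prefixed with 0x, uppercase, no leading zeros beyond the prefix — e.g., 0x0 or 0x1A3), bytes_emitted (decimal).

After char 0 ('e'=30): chars_in_quartet=1 acc=0x1E bytes_emitted=0
After char 1 ('9'=61): chars_in_quartet=2 acc=0x7BD bytes_emitted=0
After char 2 ('W'=22): chars_in_quartet=3 acc=0x1EF56 bytes_emitted=0
After char 3 ('u'=46): chars_in_quartet=4 acc=0x7BD5AE -> emit 7B D5 AE, reset; bytes_emitted=3

Answer: 0 0x0 3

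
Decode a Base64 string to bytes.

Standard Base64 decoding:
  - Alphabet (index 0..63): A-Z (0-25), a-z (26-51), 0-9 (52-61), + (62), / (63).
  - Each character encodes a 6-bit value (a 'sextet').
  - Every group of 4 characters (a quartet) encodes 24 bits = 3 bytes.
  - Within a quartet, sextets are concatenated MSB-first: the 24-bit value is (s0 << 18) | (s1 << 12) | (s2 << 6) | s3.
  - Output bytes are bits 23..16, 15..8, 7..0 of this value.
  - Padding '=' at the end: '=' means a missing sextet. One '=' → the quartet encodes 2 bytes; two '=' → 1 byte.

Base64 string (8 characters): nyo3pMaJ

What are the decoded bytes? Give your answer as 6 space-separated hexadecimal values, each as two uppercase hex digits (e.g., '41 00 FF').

After char 0 ('n'=39): chars_in_quartet=1 acc=0x27 bytes_emitted=0
After char 1 ('y'=50): chars_in_quartet=2 acc=0x9F2 bytes_emitted=0
After char 2 ('o'=40): chars_in_quartet=3 acc=0x27CA8 bytes_emitted=0
After char 3 ('3'=55): chars_in_quartet=4 acc=0x9F2A37 -> emit 9F 2A 37, reset; bytes_emitted=3
After char 4 ('p'=41): chars_in_quartet=1 acc=0x29 bytes_emitted=3
After char 5 ('M'=12): chars_in_quartet=2 acc=0xA4C bytes_emitted=3
After char 6 ('a'=26): chars_in_quartet=3 acc=0x2931A bytes_emitted=3
After char 7 ('J'=9): chars_in_quartet=4 acc=0xA4C689 -> emit A4 C6 89, reset; bytes_emitted=6

Answer: 9F 2A 37 A4 C6 89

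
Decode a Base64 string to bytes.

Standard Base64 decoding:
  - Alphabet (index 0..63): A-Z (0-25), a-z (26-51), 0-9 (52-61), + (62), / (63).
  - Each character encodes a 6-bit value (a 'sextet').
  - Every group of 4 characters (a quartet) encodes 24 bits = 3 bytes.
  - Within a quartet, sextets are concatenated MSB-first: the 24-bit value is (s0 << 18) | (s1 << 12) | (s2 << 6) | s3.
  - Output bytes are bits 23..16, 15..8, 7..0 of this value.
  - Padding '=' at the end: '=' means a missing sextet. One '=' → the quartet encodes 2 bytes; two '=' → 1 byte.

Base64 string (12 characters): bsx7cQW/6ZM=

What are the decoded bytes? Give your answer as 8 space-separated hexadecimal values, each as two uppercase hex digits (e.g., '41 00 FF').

Answer: 6E CC 7B 71 05 BF E9 93

Derivation:
After char 0 ('b'=27): chars_in_quartet=1 acc=0x1B bytes_emitted=0
After char 1 ('s'=44): chars_in_quartet=2 acc=0x6EC bytes_emitted=0
After char 2 ('x'=49): chars_in_quartet=3 acc=0x1BB31 bytes_emitted=0
After char 3 ('7'=59): chars_in_quartet=4 acc=0x6ECC7B -> emit 6E CC 7B, reset; bytes_emitted=3
After char 4 ('c'=28): chars_in_quartet=1 acc=0x1C bytes_emitted=3
After char 5 ('Q'=16): chars_in_quartet=2 acc=0x710 bytes_emitted=3
After char 6 ('W'=22): chars_in_quartet=3 acc=0x1C416 bytes_emitted=3
After char 7 ('/'=63): chars_in_quartet=4 acc=0x7105BF -> emit 71 05 BF, reset; bytes_emitted=6
After char 8 ('6'=58): chars_in_quartet=1 acc=0x3A bytes_emitted=6
After char 9 ('Z'=25): chars_in_quartet=2 acc=0xE99 bytes_emitted=6
After char 10 ('M'=12): chars_in_quartet=3 acc=0x3A64C bytes_emitted=6
Padding '=': partial quartet acc=0x3A64C -> emit E9 93; bytes_emitted=8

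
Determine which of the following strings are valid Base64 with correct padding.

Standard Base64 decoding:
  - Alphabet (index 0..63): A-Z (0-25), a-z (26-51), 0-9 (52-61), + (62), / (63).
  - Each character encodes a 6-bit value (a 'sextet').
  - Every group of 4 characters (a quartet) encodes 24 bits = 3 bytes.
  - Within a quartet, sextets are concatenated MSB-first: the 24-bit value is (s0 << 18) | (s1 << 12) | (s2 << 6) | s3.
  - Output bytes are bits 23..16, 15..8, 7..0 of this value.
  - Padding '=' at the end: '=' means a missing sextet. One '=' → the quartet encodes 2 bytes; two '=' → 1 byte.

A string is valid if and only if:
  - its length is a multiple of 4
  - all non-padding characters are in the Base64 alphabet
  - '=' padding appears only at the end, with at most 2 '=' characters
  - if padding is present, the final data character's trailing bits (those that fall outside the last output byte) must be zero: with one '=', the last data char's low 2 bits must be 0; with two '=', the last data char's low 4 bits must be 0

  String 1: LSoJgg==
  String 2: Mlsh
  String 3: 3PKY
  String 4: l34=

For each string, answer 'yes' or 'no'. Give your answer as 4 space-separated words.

Answer: yes yes yes yes

Derivation:
String 1: 'LSoJgg==' → valid
String 2: 'Mlsh' → valid
String 3: '3PKY' → valid
String 4: 'l34=' → valid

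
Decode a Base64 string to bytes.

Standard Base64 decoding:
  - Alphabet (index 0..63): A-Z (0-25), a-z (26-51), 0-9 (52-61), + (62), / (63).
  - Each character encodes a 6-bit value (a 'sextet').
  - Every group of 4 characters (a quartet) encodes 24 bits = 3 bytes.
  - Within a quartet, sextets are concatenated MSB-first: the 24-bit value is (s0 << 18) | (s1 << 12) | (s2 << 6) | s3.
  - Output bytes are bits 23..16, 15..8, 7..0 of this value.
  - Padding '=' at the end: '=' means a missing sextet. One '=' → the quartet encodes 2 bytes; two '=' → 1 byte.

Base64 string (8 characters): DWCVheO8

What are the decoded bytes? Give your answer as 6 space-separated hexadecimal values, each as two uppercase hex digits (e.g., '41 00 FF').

After char 0 ('D'=3): chars_in_quartet=1 acc=0x3 bytes_emitted=0
After char 1 ('W'=22): chars_in_quartet=2 acc=0xD6 bytes_emitted=0
After char 2 ('C'=2): chars_in_quartet=3 acc=0x3582 bytes_emitted=0
After char 3 ('V'=21): chars_in_quartet=4 acc=0xD6095 -> emit 0D 60 95, reset; bytes_emitted=3
After char 4 ('h'=33): chars_in_quartet=1 acc=0x21 bytes_emitted=3
After char 5 ('e'=30): chars_in_quartet=2 acc=0x85E bytes_emitted=3
After char 6 ('O'=14): chars_in_quartet=3 acc=0x2178E bytes_emitted=3
After char 7 ('8'=60): chars_in_quartet=4 acc=0x85E3BC -> emit 85 E3 BC, reset; bytes_emitted=6

Answer: 0D 60 95 85 E3 BC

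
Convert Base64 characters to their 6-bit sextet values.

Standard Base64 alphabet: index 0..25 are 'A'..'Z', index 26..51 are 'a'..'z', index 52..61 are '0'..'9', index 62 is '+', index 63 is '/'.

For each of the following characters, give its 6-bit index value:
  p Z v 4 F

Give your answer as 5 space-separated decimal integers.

Answer: 41 25 47 56 5

Derivation:
'p': a..z range, 26 + ord('p') − ord('a') = 41
'Z': A..Z range, ord('Z') − ord('A') = 25
'v': a..z range, 26 + ord('v') − ord('a') = 47
'4': 0..9 range, 52 + ord('4') − ord('0') = 56
'F': A..Z range, ord('F') − ord('A') = 5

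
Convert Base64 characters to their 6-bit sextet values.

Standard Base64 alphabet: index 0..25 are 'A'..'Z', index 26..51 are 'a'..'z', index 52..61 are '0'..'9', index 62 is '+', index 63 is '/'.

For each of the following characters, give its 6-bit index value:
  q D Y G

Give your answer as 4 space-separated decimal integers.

Answer: 42 3 24 6

Derivation:
'q': a..z range, 26 + ord('q') − ord('a') = 42
'D': A..Z range, ord('D') − ord('A') = 3
'Y': A..Z range, ord('Y') − ord('A') = 24
'G': A..Z range, ord('G') − ord('A') = 6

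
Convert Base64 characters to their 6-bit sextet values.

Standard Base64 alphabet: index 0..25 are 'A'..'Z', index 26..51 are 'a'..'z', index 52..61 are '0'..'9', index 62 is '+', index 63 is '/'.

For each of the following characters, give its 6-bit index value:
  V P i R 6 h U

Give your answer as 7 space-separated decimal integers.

Answer: 21 15 34 17 58 33 20

Derivation:
'V': A..Z range, ord('V') − ord('A') = 21
'P': A..Z range, ord('P') − ord('A') = 15
'i': a..z range, 26 + ord('i') − ord('a') = 34
'R': A..Z range, ord('R') − ord('A') = 17
'6': 0..9 range, 52 + ord('6') − ord('0') = 58
'h': a..z range, 26 + ord('h') − ord('a') = 33
'U': A..Z range, ord('U') − ord('A') = 20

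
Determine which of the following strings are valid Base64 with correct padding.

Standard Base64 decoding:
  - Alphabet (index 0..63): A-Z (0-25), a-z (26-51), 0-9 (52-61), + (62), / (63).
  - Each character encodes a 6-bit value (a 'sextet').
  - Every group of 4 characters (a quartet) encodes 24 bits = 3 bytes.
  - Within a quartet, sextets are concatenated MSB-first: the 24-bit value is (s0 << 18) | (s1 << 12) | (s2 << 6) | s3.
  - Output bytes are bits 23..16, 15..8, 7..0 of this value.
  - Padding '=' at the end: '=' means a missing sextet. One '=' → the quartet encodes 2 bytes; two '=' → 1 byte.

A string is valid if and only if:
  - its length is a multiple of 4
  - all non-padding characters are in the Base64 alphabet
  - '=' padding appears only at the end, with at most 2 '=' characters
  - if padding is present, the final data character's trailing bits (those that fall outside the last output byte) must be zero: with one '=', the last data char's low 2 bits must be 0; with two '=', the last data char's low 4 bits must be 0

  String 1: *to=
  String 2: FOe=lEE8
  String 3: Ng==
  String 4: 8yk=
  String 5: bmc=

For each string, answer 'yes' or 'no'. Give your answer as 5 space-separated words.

Answer: no no yes yes yes

Derivation:
String 1: '*to=' → invalid (bad char(s): ['*'])
String 2: 'FOe=lEE8' → invalid (bad char(s): ['=']; '=' in middle)
String 3: 'Ng==' → valid
String 4: '8yk=' → valid
String 5: 'bmc=' → valid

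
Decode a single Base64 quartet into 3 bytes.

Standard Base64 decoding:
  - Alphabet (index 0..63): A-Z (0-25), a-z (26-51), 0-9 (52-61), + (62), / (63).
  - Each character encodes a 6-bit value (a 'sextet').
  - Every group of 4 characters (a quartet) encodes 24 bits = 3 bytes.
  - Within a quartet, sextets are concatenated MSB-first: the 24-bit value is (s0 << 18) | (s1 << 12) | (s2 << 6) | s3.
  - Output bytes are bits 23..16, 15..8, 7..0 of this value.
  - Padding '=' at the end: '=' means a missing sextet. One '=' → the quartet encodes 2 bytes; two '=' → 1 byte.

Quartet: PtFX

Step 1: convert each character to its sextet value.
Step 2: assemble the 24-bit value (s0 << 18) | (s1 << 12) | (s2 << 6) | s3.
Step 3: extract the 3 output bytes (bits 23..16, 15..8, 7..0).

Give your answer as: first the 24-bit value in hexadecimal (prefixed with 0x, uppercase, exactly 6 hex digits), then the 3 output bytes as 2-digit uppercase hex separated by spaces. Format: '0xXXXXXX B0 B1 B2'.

Answer: 0x3ED157 3E D1 57

Derivation:
Sextets: P=15, t=45, F=5, X=23
24-bit: (15<<18) | (45<<12) | (5<<6) | 23
      = 0x3C0000 | 0x02D000 | 0x000140 | 0x000017
      = 0x3ED157
Bytes: (v>>16)&0xFF=3E, (v>>8)&0xFF=D1, v&0xFF=57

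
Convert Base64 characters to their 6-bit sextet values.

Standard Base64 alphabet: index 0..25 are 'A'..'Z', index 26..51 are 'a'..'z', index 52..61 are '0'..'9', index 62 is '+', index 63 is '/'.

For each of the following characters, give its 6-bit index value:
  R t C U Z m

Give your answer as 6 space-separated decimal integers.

Answer: 17 45 2 20 25 38

Derivation:
'R': A..Z range, ord('R') − ord('A') = 17
't': a..z range, 26 + ord('t') − ord('a') = 45
'C': A..Z range, ord('C') − ord('A') = 2
'U': A..Z range, ord('U') − ord('A') = 20
'Z': A..Z range, ord('Z') − ord('A') = 25
'm': a..z range, 26 + ord('m') − ord('a') = 38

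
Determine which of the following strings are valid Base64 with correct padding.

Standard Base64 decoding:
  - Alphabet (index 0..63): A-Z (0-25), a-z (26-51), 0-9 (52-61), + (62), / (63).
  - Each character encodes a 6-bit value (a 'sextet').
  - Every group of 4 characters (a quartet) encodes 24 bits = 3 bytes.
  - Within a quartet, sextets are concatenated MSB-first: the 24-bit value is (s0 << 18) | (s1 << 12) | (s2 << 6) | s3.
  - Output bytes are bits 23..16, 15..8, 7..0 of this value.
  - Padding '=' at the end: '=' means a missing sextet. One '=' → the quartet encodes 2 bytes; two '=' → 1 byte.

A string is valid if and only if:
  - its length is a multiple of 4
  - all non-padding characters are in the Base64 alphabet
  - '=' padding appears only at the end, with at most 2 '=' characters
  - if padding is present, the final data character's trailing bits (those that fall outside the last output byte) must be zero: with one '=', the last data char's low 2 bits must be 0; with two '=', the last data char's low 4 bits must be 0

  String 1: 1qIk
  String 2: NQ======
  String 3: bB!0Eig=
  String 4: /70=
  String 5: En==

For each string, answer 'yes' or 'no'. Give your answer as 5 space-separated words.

String 1: '1qIk' → valid
String 2: 'NQ======' → invalid (6 pad chars (max 2))
String 3: 'bB!0Eig=' → invalid (bad char(s): ['!'])
String 4: '/70=' → valid
String 5: 'En==' → invalid (bad trailing bits)

Answer: yes no no yes no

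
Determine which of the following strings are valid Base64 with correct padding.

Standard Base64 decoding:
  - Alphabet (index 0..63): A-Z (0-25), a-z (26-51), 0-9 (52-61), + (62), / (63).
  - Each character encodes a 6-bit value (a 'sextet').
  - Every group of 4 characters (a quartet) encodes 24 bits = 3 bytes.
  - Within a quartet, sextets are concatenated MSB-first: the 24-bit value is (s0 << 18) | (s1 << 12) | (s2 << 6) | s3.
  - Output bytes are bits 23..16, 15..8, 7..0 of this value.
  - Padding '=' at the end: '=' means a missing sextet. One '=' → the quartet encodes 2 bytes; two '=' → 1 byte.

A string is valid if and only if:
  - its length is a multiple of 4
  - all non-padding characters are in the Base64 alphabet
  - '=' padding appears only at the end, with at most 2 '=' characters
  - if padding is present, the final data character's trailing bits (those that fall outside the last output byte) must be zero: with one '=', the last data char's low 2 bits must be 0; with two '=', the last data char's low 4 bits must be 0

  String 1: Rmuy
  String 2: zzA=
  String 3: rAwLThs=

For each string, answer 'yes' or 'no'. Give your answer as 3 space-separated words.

Answer: yes yes yes

Derivation:
String 1: 'Rmuy' → valid
String 2: 'zzA=' → valid
String 3: 'rAwLThs=' → valid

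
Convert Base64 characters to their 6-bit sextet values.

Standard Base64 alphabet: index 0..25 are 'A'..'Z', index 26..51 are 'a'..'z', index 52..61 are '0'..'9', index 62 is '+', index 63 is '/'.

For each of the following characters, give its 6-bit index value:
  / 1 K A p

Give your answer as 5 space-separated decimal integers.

'/': index 63
'1': 0..9 range, 52 + ord('1') − ord('0') = 53
'K': A..Z range, ord('K') − ord('A') = 10
'A': A..Z range, ord('A') − ord('A') = 0
'p': a..z range, 26 + ord('p') − ord('a') = 41

Answer: 63 53 10 0 41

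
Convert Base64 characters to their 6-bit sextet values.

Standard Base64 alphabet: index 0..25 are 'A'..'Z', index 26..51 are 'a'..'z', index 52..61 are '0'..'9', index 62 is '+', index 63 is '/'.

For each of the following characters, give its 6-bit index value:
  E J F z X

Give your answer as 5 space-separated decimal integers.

Answer: 4 9 5 51 23

Derivation:
'E': A..Z range, ord('E') − ord('A') = 4
'J': A..Z range, ord('J') − ord('A') = 9
'F': A..Z range, ord('F') − ord('A') = 5
'z': a..z range, 26 + ord('z') − ord('a') = 51
'X': A..Z range, ord('X') − ord('A') = 23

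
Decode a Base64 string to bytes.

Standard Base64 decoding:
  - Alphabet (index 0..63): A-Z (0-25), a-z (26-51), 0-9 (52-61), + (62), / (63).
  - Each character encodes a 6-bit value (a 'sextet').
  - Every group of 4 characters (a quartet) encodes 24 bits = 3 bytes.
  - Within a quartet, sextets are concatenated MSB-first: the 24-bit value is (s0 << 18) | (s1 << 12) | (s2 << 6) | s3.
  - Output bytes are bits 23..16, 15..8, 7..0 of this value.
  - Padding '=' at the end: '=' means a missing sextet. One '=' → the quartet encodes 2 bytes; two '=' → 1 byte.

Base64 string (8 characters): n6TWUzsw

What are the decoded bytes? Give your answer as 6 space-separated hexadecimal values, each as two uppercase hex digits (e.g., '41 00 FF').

After char 0 ('n'=39): chars_in_quartet=1 acc=0x27 bytes_emitted=0
After char 1 ('6'=58): chars_in_quartet=2 acc=0x9FA bytes_emitted=0
After char 2 ('T'=19): chars_in_quartet=3 acc=0x27E93 bytes_emitted=0
After char 3 ('W'=22): chars_in_quartet=4 acc=0x9FA4D6 -> emit 9F A4 D6, reset; bytes_emitted=3
After char 4 ('U'=20): chars_in_quartet=1 acc=0x14 bytes_emitted=3
After char 5 ('z'=51): chars_in_quartet=2 acc=0x533 bytes_emitted=3
After char 6 ('s'=44): chars_in_quartet=3 acc=0x14CEC bytes_emitted=3
After char 7 ('w'=48): chars_in_quartet=4 acc=0x533B30 -> emit 53 3B 30, reset; bytes_emitted=6

Answer: 9F A4 D6 53 3B 30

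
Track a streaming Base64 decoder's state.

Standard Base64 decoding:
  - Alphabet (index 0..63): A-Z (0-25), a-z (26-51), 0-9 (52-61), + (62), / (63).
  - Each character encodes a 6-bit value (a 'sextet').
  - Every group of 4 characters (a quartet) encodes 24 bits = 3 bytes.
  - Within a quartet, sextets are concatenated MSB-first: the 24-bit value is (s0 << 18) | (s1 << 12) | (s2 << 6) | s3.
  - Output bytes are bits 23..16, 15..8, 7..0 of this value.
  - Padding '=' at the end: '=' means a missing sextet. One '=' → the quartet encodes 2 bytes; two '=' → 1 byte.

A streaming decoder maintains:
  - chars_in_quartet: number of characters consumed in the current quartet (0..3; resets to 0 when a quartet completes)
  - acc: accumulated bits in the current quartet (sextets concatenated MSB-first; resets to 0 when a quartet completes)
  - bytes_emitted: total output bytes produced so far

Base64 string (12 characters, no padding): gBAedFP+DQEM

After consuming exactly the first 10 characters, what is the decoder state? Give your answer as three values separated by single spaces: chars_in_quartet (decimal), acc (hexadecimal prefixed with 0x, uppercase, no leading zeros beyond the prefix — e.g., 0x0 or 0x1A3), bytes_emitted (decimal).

Answer: 2 0xD0 6

Derivation:
After char 0 ('g'=32): chars_in_quartet=1 acc=0x20 bytes_emitted=0
After char 1 ('B'=1): chars_in_quartet=2 acc=0x801 bytes_emitted=0
After char 2 ('A'=0): chars_in_quartet=3 acc=0x20040 bytes_emitted=0
After char 3 ('e'=30): chars_in_quartet=4 acc=0x80101E -> emit 80 10 1E, reset; bytes_emitted=3
After char 4 ('d'=29): chars_in_quartet=1 acc=0x1D bytes_emitted=3
After char 5 ('F'=5): chars_in_quartet=2 acc=0x745 bytes_emitted=3
After char 6 ('P'=15): chars_in_quartet=3 acc=0x1D14F bytes_emitted=3
After char 7 ('+'=62): chars_in_quartet=4 acc=0x7453FE -> emit 74 53 FE, reset; bytes_emitted=6
After char 8 ('D'=3): chars_in_quartet=1 acc=0x3 bytes_emitted=6
After char 9 ('Q'=16): chars_in_quartet=2 acc=0xD0 bytes_emitted=6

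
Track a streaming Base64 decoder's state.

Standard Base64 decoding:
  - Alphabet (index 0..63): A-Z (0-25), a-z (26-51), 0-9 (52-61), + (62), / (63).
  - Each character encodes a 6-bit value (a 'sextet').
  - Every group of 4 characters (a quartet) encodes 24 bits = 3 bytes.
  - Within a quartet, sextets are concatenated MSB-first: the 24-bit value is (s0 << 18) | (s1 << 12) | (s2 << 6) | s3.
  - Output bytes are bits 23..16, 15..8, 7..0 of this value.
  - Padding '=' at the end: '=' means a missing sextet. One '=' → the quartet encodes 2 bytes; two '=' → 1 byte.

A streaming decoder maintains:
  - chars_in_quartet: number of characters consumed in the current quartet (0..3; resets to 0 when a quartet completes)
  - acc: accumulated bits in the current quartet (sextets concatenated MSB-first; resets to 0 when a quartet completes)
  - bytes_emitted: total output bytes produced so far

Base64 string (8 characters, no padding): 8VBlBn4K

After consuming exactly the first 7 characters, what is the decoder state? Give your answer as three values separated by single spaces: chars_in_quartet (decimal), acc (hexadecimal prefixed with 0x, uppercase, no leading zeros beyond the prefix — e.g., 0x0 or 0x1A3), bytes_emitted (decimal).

Answer: 3 0x19F8 3

Derivation:
After char 0 ('8'=60): chars_in_quartet=1 acc=0x3C bytes_emitted=0
After char 1 ('V'=21): chars_in_quartet=2 acc=0xF15 bytes_emitted=0
After char 2 ('B'=1): chars_in_quartet=3 acc=0x3C541 bytes_emitted=0
After char 3 ('l'=37): chars_in_quartet=4 acc=0xF15065 -> emit F1 50 65, reset; bytes_emitted=3
After char 4 ('B'=1): chars_in_quartet=1 acc=0x1 bytes_emitted=3
After char 5 ('n'=39): chars_in_quartet=2 acc=0x67 bytes_emitted=3
After char 6 ('4'=56): chars_in_quartet=3 acc=0x19F8 bytes_emitted=3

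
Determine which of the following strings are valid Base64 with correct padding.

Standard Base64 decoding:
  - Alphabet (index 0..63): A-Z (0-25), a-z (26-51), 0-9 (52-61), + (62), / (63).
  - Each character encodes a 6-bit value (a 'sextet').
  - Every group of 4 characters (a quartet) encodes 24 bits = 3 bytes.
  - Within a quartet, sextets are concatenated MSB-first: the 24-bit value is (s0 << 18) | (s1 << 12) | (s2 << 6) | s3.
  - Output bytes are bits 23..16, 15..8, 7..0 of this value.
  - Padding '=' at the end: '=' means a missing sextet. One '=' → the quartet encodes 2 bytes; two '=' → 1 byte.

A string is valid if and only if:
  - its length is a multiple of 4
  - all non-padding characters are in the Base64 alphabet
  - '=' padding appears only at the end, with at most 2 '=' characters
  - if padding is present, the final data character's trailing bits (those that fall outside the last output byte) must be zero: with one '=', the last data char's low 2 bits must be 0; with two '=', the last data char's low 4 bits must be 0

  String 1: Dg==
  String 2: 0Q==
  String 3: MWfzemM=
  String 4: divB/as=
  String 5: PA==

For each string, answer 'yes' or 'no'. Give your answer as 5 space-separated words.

Answer: yes yes yes yes yes

Derivation:
String 1: 'Dg==' → valid
String 2: '0Q==' → valid
String 3: 'MWfzemM=' → valid
String 4: 'divB/as=' → valid
String 5: 'PA==' → valid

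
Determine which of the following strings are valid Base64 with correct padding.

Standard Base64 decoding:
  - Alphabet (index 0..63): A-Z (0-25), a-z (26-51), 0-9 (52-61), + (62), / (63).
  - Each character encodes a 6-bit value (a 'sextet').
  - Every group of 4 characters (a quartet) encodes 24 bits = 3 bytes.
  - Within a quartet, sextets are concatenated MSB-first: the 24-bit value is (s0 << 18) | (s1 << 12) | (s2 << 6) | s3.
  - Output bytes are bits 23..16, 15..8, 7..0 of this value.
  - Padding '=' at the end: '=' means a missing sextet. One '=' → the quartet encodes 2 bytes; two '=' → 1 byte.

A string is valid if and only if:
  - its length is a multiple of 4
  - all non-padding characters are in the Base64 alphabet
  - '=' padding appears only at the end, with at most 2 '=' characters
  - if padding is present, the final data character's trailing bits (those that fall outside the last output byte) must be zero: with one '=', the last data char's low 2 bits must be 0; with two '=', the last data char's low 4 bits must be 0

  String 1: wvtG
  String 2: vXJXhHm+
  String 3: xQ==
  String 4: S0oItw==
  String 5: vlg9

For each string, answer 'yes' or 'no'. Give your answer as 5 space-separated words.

String 1: 'wvtG' → valid
String 2: 'vXJXhHm+' → valid
String 3: 'xQ==' → valid
String 4: 'S0oItw==' → valid
String 5: 'vlg9' → valid

Answer: yes yes yes yes yes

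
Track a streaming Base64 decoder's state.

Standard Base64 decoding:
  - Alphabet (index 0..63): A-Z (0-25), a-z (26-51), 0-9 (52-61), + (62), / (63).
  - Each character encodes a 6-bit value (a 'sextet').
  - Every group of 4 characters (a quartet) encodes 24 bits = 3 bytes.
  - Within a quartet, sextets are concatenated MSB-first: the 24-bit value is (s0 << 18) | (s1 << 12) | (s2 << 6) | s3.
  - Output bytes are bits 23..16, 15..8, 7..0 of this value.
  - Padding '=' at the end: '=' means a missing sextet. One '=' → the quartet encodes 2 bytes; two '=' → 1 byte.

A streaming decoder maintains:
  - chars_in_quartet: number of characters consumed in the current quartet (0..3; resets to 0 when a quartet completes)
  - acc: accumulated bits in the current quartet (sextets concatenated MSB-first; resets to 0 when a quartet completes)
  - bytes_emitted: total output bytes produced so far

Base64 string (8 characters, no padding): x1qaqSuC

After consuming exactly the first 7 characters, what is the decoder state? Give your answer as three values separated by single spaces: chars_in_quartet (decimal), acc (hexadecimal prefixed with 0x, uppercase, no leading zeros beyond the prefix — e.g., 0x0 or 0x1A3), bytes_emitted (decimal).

Answer: 3 0x2A4AE 3

Derivation:
After char 0 ('x'=49): chars_in_quartet=1 acc=0x31 bytes_emitted=0
After char 1 ('1'=53): chars_in_quartet=2 acc=0xC75 bytes_emitted=0
After char 2 ('q'=42): chars_in_quartet=3 acc=0x31D6A bytes_emitted=0
After char 3 ('a'=26): chars_in_quartet=4 acc=0xC75A9A -> emit C7 5A 9A, reset; bytes_emitted=3
After char 4 ('q'=42): chars_in_quartet=1 acc=0x2A bytes_emitted=3
After char 5 ('S'=18): chars_in_quartet=2 acc=0xA92 bytes_emitted=3
After char 6 ('u'=46): chars_in_quartet=3 acc=0x2A4AE bytes_emitted=3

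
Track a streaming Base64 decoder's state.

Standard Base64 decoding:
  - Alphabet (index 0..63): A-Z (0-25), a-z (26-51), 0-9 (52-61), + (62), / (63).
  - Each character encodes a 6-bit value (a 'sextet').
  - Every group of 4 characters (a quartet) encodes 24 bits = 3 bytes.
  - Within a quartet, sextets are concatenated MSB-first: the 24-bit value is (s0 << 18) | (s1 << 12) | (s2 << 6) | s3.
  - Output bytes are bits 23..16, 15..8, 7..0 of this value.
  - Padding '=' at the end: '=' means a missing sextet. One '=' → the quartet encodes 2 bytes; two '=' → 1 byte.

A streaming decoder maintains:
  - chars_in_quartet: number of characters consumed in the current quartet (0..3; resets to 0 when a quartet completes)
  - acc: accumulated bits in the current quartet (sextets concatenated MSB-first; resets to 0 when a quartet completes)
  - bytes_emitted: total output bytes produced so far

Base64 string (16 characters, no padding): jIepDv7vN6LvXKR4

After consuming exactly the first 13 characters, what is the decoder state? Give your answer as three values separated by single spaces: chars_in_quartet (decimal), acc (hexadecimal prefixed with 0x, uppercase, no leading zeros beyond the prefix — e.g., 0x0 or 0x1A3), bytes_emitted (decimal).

After char 0 ('j'=35): chars_in_quartet=1 acc=0x23 bytes_emitted=0
After char 1 ('I'=8): chars_in_quartet=2 acc=0x8C8 bytes_emitted=0
After char 2 ('e'=30): chars_in_quartet=3 acc=0x2321E bytes_emitted=0
After char 3 ('p'=41): chars_in_quartet=4 acc=0x8C87A9 -> emit 8C 87 A9, reset; bytes_emitted=3
After char 4 ('D'=3): chars_in_quartet=1 acc=0x3 bytes_emitted=3
After char 5 ('v'=47): chars_in_quartet=2 acc=0xEF bytes_emitted=3
After char 6 ('7'=59): chars_in_quartet=3 acc=0x3BFB bytes_emitted=3
After char 7 ('v'=47): chars_in_quartet=4 acc=0xEFEEF -> emit 0E FE EF, reset; bytes_emitted=6
After char 8 ('N'=13): chars_in_quartet=1 acc=0xD bytes_emitted=6
After char 9 ('6'=58): chars_in_quartet=2 acc=0x37A bytes_emitted=6
After char 10 ('L'=11): chars_in_quartet=3 acc=0xDE8B bytes_emitted=6
After char 11 ('v'=47): chars_in_quartet=4 acc=0x37A2EF -> emit 37 A2 EF, reset; bytes_emitted=9
After char 12 ('X'=23): chars_in_quartet=1 acc=0x17 bytes_emitted=9

Answer: 1 0x17 9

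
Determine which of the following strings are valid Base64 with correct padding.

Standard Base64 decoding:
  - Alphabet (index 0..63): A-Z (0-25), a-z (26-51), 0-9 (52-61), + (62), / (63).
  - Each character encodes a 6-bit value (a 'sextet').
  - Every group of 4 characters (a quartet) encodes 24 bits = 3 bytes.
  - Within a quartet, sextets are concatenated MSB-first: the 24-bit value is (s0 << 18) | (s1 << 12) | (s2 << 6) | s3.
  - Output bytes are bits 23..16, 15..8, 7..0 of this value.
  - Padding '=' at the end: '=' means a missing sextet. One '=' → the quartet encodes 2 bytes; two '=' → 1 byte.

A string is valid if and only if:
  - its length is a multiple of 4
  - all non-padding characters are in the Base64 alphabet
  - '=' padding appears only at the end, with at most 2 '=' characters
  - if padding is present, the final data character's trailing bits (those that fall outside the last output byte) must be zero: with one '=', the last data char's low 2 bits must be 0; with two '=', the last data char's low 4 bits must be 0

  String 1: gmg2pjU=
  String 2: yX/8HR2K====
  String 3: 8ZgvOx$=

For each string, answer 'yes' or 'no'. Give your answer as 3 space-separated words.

String 1: 'gmg2pjU=' → valid
String 2: 'yX/8HR2K====' → invalid (4 pad chars (max 2))
String 3: '8ZgvOx$=' → invalid (bad char(s): ['$'])

Answer: yes no no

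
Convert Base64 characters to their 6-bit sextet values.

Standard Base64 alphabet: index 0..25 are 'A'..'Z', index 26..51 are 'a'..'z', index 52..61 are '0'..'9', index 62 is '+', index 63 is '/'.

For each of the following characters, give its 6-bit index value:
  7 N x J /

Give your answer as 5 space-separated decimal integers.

Answer: 59 13 49 9 63

Derivation:
'7': 0..9 range, 52 + ord('7') − ord('0') = 59
'N': A..Z range, ord('N') − ord('A') = 13
'x': a..z range, 26 + ord('x') − ord('a') = 49
'J': A..Z range, ord('J') − ord('A') = 9
'/': index 63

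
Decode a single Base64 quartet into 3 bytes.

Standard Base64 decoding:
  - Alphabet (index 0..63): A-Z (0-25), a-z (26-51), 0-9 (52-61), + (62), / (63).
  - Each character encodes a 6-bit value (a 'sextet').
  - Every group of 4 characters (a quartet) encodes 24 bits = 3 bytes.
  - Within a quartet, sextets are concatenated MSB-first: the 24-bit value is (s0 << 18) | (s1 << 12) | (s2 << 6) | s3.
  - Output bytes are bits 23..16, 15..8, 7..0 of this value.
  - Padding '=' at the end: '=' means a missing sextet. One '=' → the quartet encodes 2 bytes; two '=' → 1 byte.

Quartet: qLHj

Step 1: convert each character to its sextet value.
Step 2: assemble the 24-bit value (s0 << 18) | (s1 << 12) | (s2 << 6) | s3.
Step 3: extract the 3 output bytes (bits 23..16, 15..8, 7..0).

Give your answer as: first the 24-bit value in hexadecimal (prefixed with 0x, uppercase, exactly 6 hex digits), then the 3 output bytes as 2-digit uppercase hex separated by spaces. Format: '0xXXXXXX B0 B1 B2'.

Sextets: q=42, L=11, H=7, j=35
24-bit: (42<<18) | (11<<12) | (7<<6) | 35
      = 0xA80000 | 0x00B000 | 0x0001C0 | 0x000023
      = 0xA8B1E3
Bytes: (v>>16)&0xFF=A8, (v>>8)&0xFF=B1, v&0xFF=E3

Answer: 0xA8B1E3 A8 B1 E3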